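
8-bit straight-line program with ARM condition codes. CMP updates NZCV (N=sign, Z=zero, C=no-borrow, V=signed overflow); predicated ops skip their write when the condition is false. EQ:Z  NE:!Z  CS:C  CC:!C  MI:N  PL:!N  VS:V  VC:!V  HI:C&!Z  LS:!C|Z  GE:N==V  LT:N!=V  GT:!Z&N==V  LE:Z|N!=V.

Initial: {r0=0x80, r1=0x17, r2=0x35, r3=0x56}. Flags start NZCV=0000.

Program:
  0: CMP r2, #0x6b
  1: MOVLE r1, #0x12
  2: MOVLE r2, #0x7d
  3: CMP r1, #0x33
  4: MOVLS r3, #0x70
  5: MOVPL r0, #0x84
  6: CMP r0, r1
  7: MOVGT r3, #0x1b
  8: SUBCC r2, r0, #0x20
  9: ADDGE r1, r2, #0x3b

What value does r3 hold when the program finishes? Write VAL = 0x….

0: ✓ CMP  NZCV=1000
1: ✓ MOVLE  r1←0x12
2: ✓ MOVLE  r2←0x7d
3: ✓ CMP  NZCV=1000
4: ✓ MOVLS  r3←0x70
5: · MOVPL
6: ✓ CMP  NZCV=0011
7: · MOVGT
8: · SUBCC
9: · ADDGE

VAL = 0x70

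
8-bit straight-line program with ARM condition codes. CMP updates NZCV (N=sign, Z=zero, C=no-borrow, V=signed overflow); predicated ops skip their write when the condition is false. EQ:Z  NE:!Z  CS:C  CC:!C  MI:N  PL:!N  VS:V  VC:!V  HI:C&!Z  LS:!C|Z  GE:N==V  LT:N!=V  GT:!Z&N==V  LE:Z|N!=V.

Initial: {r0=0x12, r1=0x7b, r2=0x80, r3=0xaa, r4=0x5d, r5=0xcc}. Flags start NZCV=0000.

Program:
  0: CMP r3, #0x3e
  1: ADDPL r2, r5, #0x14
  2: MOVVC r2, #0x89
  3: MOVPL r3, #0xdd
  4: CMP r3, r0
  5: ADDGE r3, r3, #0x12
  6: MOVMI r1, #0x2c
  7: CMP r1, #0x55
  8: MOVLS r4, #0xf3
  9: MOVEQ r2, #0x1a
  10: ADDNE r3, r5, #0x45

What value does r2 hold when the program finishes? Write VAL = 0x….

VAL = 0xe0

0: ✓ CMP  NZCV=0011
1: ✓ ADDPL  r2←0xe0
2: · MOVVC
3: ✓ MOVPL  r3←0xdd
4: ✓ CMP  NZCV=1010
5: · ADDGE
6: ✓ MOVMI  r1←0x2c
7: ✓ CMP  NZCV=1000
8: ✓ MOVLS  r4←0xf3
9: · MOVEQ
10: ✓ ADDNE  r3←0x11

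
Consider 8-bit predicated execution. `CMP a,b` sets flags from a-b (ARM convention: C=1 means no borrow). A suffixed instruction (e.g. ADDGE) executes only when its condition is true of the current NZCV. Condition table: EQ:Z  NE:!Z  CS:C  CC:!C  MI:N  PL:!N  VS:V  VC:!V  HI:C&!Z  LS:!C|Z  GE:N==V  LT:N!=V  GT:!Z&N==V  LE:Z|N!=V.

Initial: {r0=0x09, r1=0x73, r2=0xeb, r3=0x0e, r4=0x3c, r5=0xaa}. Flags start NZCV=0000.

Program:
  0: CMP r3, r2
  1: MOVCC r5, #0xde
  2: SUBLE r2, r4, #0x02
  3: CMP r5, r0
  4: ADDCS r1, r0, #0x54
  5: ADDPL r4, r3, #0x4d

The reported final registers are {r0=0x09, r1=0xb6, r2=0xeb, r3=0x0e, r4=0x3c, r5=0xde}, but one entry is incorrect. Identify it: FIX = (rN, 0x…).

0: ✓ CMP  NZCV=0000
1: ✓ MOVCC  r5←0xde
2: · SUBLE
3: ✓ CMP  NZCV=1010
4: ✓ ADDCS  r1←0x5d
5: · ADDPL

FIX = (r1, 0x5d)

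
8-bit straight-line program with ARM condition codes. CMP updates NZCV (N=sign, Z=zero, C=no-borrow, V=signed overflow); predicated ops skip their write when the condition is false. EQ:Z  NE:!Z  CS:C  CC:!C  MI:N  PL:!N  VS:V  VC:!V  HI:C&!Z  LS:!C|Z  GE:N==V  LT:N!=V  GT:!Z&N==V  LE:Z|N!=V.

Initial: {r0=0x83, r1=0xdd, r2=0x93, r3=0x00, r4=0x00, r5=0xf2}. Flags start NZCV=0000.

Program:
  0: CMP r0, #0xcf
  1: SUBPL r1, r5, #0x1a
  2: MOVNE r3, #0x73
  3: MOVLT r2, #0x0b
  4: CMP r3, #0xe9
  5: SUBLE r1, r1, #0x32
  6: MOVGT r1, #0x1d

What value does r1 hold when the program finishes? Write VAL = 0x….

VAL = 0x1d

[0] flags=1000 → (cmp)
[1] flags=1000 PL?F → skip
[2] flags=1000 NE?T → r3=0x73
[3] flags=1000 LT?T → r2=0x0b
[4] flags=1001 → (cmp)
[5] flags=1001 LE?F → skip
[6] flags=1001 GT?T → r1=0x1d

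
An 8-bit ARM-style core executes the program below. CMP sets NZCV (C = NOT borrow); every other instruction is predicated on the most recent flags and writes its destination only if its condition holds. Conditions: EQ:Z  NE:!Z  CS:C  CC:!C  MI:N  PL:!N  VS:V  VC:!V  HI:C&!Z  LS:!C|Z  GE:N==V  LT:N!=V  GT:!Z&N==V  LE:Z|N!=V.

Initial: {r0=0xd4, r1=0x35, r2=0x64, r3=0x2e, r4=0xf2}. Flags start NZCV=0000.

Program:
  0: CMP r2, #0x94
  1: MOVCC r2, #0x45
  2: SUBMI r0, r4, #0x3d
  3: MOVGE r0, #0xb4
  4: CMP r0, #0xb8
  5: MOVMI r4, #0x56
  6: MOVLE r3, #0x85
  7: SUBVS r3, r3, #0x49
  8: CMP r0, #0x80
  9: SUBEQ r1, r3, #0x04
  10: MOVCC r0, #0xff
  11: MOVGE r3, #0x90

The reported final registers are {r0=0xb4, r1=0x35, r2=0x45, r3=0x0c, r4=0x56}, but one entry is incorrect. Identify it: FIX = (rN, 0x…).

0: ✓ CMP  NZCV=1001
1: ✓ MOVCC  r2←0x45
2: ✓ SUBMI  r0←0xb5
3: ✓ MOVGE  r0←0xb4
4: ✓ CMP  NZCV=1000
5: ✓ MOVMI  r4←0x56
6: ✓ MOVLE  r3←0x85
7: · SUBVS
8: ✓ CMP  NZCV=0010
9: · SUBEQ
10: · MOVCC
11: ✓ MOVGE  r3←0x90

FIX = (r3, 0x90)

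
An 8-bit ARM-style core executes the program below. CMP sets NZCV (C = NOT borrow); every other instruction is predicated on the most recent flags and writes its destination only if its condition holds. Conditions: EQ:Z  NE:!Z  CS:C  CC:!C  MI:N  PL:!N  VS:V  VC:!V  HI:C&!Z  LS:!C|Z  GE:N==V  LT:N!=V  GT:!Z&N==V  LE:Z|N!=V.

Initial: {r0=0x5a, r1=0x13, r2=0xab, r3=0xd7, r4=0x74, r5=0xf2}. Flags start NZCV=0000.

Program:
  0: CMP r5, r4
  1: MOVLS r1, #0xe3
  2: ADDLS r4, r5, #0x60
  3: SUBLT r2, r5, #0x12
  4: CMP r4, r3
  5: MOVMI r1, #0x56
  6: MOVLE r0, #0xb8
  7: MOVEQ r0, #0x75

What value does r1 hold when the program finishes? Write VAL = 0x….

VAL = 0x56

[0] flags=0011 → (cmp)
[1] flags=0011 LS?F → skip
[2] flags=0011 LS?F → skip
[3] flags=0011 LT?T → r2=0xe0
[4] flags=1001 → (cmp)
[5] flags=1001 MI?T → r1=0x56
[6] flags=1001 LE?F → skip
[7] flags=1001 EQ?F → skip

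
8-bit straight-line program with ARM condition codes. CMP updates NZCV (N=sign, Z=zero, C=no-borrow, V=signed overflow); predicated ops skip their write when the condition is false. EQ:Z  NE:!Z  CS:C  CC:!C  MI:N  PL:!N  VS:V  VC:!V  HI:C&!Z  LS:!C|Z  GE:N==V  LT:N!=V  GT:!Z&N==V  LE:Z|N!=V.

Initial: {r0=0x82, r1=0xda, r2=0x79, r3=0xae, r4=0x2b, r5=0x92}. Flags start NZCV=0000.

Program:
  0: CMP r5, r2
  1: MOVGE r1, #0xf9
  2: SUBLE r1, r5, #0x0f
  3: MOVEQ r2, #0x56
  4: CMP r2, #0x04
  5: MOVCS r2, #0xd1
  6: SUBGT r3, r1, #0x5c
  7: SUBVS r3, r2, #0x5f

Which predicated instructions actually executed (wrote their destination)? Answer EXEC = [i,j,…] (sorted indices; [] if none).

[0] flags=0011 → (cmp)
[1] flags=0011 GE?F → skip
[2] flags=0011 LE?T → r1=0x83
[3] flags=0011 EQ?F → skip
[4] flags=0010 → (cmp)
[5] flags=0010 CS?T → r2=0xd1
[6] flags=0010 GT?T → r3=0x27
[7] flags=0010 VS?F → skip

EXEC = [2,5,6]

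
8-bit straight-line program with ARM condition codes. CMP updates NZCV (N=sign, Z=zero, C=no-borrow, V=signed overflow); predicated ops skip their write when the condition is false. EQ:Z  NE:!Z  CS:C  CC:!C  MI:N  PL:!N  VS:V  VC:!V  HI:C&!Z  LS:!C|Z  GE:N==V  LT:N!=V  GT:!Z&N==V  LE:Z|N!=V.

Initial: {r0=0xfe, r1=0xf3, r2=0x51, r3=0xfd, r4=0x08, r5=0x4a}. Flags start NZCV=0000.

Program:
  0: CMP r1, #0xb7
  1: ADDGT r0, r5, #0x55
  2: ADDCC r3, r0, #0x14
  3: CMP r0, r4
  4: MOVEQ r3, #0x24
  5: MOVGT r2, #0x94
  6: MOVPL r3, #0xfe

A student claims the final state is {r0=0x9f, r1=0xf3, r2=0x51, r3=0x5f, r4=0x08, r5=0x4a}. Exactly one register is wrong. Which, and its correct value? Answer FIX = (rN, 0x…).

[0] flags=0010 → (cmp)
[1] flags=0010 GT?T → r0=0x9f
[2] flags=0010 CC?F → skip
[3] flags=1010 → (cmp)
[4] flags=1010 EQ?F → skip
[5] flags=1010 GT?F → skip
[6] flags=1010 PL?F → skip

FIX = (r3, 0xfd)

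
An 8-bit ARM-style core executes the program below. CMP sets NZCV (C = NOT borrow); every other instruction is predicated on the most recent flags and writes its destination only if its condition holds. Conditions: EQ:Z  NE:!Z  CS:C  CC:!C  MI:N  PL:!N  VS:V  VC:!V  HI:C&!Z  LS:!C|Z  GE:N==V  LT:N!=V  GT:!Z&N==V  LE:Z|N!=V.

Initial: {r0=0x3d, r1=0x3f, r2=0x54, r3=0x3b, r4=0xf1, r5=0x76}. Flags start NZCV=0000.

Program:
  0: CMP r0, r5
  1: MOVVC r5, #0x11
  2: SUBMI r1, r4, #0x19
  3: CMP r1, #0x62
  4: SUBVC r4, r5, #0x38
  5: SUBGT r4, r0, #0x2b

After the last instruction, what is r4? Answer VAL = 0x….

0: ✓ CMP  NZCV=1000
1: ✓ MOVVC  r5←0x11
2: ✓ SUBMI  r1←0xd8
3: ✓ CMP  NZCV=0011
4: · SUBVC
5: · SUBGT

VAL = 0xf1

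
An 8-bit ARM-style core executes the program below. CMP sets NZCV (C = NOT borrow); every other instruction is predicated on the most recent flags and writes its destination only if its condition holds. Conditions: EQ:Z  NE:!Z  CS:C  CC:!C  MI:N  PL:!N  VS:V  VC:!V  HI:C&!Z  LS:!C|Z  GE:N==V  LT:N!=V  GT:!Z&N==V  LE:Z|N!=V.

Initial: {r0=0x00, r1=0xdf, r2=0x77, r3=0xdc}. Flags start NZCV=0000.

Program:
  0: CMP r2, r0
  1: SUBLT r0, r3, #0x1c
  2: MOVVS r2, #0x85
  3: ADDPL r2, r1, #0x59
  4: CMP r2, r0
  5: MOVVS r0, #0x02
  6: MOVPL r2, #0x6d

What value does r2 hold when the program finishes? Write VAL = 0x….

VAL = 0x6d

[0] flags=0010 → (cmp)
[1] flags=0010 LT?F → skip
[2] flags=0010 VS?F → skip
[3] flags=0010 PL?T → r2=0x38
[4] flags=0010 → (cmp)
[5] flags=0010 VS?F → skip
[6] flags=0010 PL?T → r2=0x6d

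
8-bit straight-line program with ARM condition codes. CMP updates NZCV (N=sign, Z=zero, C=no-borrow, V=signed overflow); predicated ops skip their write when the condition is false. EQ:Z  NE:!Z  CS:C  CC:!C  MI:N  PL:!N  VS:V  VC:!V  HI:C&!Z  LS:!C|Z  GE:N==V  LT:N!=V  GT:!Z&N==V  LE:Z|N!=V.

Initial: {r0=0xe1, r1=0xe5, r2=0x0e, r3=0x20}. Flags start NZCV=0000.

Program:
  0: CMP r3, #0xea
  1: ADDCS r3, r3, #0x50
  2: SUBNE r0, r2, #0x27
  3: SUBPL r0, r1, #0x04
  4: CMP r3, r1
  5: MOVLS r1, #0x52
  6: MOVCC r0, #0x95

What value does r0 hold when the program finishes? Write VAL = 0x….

VAL = 0x95

[0] flags=0000 → (cmp)
[1] flags=0000 CS?F → skip
[2] flags=0000 NE?T → r0=0xe7
[3] flags=0000 PL?T → r0=0xe1
[4] flags=0000 → (cmp)
[5] flags=0000 LS?T → r1=0x52
[6] flags=0000 CC?T → r0=0x95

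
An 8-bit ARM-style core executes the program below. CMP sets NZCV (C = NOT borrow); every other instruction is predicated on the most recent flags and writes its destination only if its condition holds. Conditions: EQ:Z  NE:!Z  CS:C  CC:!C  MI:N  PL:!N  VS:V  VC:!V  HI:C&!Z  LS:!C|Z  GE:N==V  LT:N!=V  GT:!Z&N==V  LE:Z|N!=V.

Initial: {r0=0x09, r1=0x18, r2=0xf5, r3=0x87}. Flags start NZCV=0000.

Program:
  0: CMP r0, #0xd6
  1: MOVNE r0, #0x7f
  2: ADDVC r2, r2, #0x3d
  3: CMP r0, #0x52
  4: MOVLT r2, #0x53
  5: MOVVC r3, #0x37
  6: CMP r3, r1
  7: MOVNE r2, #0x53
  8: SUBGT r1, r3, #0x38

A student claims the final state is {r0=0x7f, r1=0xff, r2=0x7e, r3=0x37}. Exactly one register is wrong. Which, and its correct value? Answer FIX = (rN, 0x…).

[0] flags=0000 → (cmp)
[1] flags=0000 NE?T → r0=0x7f
[2] flags=0000 VC?T → r2=0x32
[3] flags=0010 → (cmp)
[4] flags=0010 LT?F → skip
[5] flags=0010 VC?T → r3=0x37
[6] flags=0010 → (cmp)
[7] flags=0010 NE?T → r2=0x53
[8] flags=0010 GT?T → r1=0xff

FIX = (r2, 0x53)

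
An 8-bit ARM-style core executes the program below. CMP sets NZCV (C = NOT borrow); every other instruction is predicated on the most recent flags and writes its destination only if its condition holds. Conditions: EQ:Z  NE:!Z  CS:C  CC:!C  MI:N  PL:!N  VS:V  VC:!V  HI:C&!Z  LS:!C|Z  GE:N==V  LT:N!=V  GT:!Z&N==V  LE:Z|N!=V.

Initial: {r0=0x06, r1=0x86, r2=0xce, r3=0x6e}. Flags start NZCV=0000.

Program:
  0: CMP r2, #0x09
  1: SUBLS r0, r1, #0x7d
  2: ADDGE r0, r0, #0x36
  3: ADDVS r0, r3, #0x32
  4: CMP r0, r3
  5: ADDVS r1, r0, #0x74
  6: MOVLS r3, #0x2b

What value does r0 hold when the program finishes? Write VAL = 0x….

[0] flags=1010 → (cmp)
[1] flags=1010 LS?F → skip
[2] flags=1010 GE?F → skip
[3] flags=1010 VS?F → skip
[4] flags=1000 → (cmp)
[5] flags=1000 VS?F → skip
[6] flags=1000 LS?T → r3=0x2b

VAL = 0x06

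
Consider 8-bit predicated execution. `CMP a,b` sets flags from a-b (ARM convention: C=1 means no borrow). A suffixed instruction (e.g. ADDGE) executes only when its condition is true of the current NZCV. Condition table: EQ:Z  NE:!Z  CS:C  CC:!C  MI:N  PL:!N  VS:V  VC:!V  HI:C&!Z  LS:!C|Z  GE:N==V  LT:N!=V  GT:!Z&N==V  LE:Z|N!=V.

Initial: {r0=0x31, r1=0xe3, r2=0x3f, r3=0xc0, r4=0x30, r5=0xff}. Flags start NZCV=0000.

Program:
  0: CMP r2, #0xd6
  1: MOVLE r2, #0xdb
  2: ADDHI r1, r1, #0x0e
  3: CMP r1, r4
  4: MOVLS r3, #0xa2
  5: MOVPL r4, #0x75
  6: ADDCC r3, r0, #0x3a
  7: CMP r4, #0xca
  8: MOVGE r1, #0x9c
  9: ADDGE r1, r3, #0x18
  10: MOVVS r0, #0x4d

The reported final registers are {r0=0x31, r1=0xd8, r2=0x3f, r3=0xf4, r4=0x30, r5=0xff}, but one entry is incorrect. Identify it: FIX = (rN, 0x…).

0: ✓ CMP  NZCV=0000
1: · MOVLE
2: · ADDHI
3: ✓ CMP  NZCV=1010
4: · MOVLS
5: · MOVPL
6: · ADDCC
7: ✓ CMP  NZCV=0000
8: ✓ MOVGE  r1←0x9c
9: ✓ ADDGE  r1←0xd8
10: · MOVVS

FIX = (r3, 0xc0)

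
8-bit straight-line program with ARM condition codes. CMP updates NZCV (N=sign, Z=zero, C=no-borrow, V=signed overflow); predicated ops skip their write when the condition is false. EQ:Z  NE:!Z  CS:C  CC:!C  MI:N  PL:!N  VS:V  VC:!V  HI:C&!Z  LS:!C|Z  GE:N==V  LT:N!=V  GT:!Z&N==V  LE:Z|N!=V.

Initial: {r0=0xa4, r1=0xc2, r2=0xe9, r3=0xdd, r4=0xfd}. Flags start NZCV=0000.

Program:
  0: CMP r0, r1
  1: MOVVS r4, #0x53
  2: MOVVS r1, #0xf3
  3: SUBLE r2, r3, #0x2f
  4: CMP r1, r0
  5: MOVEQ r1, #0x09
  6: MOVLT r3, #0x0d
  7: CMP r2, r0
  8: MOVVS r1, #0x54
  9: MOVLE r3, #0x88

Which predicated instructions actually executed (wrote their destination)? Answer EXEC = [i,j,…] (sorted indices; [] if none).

EXEC = [3]

[0] flags=1000 → (cmp)
[1] flags=1000 VS?F → skip
[2] flags=1000 VS?F → skip
[3] flags=1000 LE?T → r2=0xae
[4] flags=0010 → (cmp)
[5] flags=0010 EQ?F → skip
[6] flags=0010 LT?F → skip
[7] flags=0010 → (cmp)
[8] flags=0010 VS?F → skip
[9] flags=0010 LE?F → skip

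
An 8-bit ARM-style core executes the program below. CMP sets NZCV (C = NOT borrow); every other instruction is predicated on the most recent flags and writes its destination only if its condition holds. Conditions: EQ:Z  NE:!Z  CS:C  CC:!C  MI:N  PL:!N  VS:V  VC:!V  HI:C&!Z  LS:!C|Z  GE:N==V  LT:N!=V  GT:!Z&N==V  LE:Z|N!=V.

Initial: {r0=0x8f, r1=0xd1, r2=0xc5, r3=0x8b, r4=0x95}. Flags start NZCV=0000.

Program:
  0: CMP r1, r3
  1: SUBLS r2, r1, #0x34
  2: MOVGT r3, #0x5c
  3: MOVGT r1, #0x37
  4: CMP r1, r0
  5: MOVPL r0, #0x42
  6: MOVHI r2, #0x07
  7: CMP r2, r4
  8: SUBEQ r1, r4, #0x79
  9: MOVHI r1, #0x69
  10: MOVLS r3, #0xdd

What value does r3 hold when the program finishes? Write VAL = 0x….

0: ✓ CMP  NZCV=0010
1: · SUBLS
2: ✓ MOVGT  r3←0x5c
3: ✓ MOVGT  r1←0x37
4: ✓ CMP  NZCV=1001
5: · MOVPL
6: · MOVHI
7: ✓ CMP  NZCV=0010
8: · SUBEQ
9: ✓ MOVHI  r1←0x69
10: · MOVLS

VAL = 0x5c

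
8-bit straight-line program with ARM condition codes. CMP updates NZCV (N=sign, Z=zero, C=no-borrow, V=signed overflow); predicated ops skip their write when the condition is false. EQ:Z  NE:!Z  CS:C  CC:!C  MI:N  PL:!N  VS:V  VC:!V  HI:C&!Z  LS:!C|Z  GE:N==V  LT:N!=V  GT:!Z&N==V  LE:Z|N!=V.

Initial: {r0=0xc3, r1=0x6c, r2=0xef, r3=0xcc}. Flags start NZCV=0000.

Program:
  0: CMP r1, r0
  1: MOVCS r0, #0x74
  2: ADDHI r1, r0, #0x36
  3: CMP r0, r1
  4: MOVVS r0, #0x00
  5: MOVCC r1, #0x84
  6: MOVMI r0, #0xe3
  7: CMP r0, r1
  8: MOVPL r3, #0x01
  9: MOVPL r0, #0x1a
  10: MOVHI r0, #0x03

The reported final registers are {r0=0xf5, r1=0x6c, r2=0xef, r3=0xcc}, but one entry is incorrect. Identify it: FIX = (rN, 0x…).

[0] flags=1001 → (cmp)
[1] flags=1001 CS?F → skip
[2] flags=1001 HI?F → skip
[3] flags=0011 → (cmp)
[4] flags=0011 VS?T → r0=0x00
[5] flags=0011 CC?F → skip
[6] flags=0011 MI?F → skip
[7] flags=1000 → (cmp)
[8] flags=1000 PL?F → skip
[9] flags=1000 PL?F → skip
[10] flags=1000 HI?F → skip

FIX = (r0, 0x00)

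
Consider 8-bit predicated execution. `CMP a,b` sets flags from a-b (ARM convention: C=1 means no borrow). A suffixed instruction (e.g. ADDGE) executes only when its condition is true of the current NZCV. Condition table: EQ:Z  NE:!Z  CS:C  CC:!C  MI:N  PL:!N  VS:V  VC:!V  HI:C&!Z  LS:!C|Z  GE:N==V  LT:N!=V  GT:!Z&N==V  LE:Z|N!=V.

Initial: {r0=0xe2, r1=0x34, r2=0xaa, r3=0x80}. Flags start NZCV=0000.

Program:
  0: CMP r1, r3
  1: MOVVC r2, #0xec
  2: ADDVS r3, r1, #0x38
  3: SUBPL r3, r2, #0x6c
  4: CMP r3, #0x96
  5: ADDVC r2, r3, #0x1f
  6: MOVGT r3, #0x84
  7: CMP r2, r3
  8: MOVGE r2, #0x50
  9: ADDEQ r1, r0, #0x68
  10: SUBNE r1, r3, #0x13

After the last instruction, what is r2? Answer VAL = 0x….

VAL = 0x50

[0] flags=1001 → (cmp)
[1] flags=1001 VC?F → skip
[2] flags=1001 VS?T → r3=0x6c
[3] flags=1001 PL?F → skip
[4] flags=1001 → (cmp)
[5] flags=1001 VC?F → skip
[6] flags=1001 GT?T → r3=0x84
[7] flags=0010 → (cmp)
[8] flags=0010 GE?T → r2=0x50
[9] flags=0010 EQ?F → skip
[10] flags=0010 NE?T → r1=0x71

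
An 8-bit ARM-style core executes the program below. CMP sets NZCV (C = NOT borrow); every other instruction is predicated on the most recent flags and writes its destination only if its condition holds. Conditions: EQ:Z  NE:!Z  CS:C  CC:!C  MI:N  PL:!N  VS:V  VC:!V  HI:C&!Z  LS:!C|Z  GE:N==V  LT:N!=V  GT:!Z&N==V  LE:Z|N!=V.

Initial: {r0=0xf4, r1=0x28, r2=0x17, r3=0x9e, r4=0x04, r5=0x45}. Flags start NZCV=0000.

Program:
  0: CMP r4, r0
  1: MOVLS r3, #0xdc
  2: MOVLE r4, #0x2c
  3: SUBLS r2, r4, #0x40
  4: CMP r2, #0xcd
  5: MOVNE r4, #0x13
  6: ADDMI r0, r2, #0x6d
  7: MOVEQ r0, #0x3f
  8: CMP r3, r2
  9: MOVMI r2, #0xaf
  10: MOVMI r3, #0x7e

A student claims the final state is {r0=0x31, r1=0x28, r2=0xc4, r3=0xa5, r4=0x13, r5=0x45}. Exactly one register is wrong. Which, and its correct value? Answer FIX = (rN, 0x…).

FIX = (r3, 0xdc)

0: ✓ CMP  NZCV=0000
1: ✓ MOVLS  r3←0xdc
2: · MOVLE
3: ✓ SUBLS  r2←0xc4
4: ✓ CMP  NZCV=1000
5: ✓ MOVNE  r4←0x13
6: ✓ ADDMI  r0←0x31
7: · MOVEQ
8: ✓ CMP  NZCV=0010
9: · MOVMI
10: · MOVMI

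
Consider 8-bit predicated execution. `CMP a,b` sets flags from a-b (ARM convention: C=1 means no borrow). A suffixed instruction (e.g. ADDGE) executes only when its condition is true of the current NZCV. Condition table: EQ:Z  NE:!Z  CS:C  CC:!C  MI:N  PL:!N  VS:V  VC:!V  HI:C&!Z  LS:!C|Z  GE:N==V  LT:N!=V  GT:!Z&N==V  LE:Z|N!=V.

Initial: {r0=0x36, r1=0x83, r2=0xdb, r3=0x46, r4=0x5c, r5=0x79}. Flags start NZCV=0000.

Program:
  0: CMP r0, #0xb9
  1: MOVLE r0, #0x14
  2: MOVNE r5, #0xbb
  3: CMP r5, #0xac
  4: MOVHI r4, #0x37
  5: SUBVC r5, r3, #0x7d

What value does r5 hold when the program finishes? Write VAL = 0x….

[0] flags=0000 → (cmp)
[1] flags=0000 LE?F → skip
[2] flags=0000 NE?T → r5=0xbb
[3] flags=0010 → (cmp)
[4] flags=0010 HI?T → r4=0x37
[5] flags=0010 VC?T → r5=0xc9

VAL = 0xc9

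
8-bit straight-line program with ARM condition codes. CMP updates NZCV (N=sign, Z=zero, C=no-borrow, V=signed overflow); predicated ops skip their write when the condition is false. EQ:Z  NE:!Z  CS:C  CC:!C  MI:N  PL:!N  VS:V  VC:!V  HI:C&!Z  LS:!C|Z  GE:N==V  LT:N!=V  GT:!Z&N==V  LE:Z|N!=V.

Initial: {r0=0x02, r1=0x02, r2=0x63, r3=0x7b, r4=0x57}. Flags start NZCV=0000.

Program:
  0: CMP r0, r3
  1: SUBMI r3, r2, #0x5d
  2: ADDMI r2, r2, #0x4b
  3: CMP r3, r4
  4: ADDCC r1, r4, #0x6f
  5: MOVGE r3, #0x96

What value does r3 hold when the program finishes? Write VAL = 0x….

VAL = 0x06

0: ✓ CMP  NZCV=1000
1: ✓ SUBMI  r3←0x06
2: ✓ ADDMI  r2←0xae
3: ✓ CMP  NZCV=1000
4: ✓ ADDCC  r1←0xc6
5: · MOVGE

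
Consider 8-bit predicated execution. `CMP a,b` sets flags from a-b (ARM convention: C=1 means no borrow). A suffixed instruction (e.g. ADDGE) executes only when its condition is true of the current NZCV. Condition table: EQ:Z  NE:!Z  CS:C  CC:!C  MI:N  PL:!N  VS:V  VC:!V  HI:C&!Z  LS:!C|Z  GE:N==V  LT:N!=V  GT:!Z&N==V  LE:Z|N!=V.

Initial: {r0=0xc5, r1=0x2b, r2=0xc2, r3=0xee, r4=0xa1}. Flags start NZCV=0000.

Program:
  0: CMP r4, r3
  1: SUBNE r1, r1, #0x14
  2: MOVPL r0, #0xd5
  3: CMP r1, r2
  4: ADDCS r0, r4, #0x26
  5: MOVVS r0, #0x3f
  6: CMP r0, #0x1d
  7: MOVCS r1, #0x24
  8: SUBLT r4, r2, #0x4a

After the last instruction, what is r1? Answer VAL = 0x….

0: ✓ CMP  NZCV=1000
1: ✓ SUBNE  r1←0x17
2: · MOVPL
3: ✓ CMP  NZCV=0000
4: · ADDCS
5: · MOVVS
6: ✓ CMP  NZCV=1010
7: ✓ MOVCS  r1←0x24
8: ✓ SUBLT  r4←0x78

VAL = 0x24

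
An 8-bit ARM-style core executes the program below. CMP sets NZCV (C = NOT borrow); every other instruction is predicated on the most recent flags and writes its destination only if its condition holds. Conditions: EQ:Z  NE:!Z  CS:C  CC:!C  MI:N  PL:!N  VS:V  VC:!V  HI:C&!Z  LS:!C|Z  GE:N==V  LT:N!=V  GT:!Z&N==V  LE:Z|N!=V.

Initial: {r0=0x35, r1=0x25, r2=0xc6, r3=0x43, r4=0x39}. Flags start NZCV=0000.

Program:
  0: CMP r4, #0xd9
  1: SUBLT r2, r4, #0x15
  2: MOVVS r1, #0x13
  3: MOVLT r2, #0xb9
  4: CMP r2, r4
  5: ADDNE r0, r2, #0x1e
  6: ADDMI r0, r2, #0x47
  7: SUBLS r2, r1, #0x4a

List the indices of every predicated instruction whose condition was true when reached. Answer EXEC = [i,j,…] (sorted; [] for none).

0: ✓ CMP  NZCV=0000
1: · SUBLT
2: · MOVVS
3: · MOVLT
4: ✓ CMP  NZCV=1010
5: ✓ ADDNE  r0←0xe4
6: ✓ ADDMI  r0←0x0d
7: · SUBLS

EXEC = [5,6]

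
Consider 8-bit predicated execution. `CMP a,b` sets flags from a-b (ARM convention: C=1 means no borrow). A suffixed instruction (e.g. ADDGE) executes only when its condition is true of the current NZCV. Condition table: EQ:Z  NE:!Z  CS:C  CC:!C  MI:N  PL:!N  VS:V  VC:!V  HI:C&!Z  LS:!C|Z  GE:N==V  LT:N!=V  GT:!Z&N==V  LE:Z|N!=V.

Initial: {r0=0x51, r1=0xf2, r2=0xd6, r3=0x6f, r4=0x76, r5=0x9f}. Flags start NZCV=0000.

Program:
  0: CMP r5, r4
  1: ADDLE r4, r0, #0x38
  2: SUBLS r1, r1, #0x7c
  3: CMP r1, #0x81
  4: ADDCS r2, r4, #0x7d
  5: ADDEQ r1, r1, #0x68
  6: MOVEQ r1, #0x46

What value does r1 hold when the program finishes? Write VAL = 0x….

VAL = 0xf2

[0] flags=0011 → (cmp)
[1] flags=0011 LE?T → r4=0x89
[2] flags=0011 LS?F → skip
[3] flags=0010 → (cmp)
[4] flags=0010 CS?T → r2=0x06
[5] flags=0010 EQ?F → skip
[6] flags=0010 EQ?F → skip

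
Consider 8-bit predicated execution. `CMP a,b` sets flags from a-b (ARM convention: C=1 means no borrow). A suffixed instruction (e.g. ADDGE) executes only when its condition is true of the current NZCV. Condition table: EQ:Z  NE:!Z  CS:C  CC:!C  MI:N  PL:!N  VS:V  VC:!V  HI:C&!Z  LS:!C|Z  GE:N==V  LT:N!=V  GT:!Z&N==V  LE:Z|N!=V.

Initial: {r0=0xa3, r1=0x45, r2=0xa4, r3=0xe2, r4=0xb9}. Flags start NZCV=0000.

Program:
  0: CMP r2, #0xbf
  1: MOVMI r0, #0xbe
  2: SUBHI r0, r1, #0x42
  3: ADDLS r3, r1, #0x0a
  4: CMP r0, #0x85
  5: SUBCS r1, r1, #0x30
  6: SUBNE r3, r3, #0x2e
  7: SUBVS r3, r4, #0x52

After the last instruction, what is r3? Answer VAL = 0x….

[0] flags=1000 → (cmp)
[1] flags=1000 MI?T → r0=0xbe
[2] flags=1000 HI?F → skip
[3] flags=1000 LS?T → r3=0x4f
[4] flags=0010 → (cmp)
[5] flags=0010 CS?T → r1=0x15
[6] flags=0010 NE?T → r3=0x21
[7] flags=0010 VS?F → skip

VAL = 0x21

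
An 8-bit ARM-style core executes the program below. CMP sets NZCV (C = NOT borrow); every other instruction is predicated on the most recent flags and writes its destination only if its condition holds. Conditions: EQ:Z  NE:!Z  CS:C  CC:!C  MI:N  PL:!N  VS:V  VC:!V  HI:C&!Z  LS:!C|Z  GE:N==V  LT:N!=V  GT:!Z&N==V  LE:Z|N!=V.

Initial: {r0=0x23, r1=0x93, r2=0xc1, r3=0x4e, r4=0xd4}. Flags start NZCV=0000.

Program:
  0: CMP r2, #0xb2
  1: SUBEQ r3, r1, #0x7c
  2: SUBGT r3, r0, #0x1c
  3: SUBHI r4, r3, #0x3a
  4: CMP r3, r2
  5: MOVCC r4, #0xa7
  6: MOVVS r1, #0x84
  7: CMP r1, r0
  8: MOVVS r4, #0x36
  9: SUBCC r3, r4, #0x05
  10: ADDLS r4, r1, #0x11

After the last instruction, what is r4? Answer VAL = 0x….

0: ✓ CMP  NZCV=0010
1: · SUBEQ
2: ✓ SUBGT  r3←0x07
3: ✓ SUBHI  r4←0xcd
4: ✓ CMP  NZCV=0000
5: ✓ MOVCC  r4←0xa7
6: · MOVVS
7: ✓ CMP  NZCV=0011
8: ✓ MOVVS  r4←0x36
9: · SUBCC
10: · ADDLS

VAL = 0x36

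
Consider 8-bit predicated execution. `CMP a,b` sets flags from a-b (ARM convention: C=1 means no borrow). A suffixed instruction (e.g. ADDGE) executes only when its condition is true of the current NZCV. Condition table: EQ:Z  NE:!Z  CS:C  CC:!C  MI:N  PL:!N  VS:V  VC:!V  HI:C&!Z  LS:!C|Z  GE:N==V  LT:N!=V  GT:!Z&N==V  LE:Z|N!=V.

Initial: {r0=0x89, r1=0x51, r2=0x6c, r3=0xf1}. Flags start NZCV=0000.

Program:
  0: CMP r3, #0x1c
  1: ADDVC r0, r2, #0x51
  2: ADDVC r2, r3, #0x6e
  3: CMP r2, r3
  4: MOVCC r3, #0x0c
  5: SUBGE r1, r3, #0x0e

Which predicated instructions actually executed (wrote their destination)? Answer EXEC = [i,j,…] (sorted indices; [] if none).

EXEC = [1,2,4,5]

[0] flags=1010 → (cmp)
[1] flags=1010 VC?T → r0=0xbd
[2] flags=1010 VC?T → r2=0x5f
[3] flags=0000 → (cmp)
[4] flags=0000 CC?T → r3=0x0c
[5] flags=0000 GE?T → r1=0xfe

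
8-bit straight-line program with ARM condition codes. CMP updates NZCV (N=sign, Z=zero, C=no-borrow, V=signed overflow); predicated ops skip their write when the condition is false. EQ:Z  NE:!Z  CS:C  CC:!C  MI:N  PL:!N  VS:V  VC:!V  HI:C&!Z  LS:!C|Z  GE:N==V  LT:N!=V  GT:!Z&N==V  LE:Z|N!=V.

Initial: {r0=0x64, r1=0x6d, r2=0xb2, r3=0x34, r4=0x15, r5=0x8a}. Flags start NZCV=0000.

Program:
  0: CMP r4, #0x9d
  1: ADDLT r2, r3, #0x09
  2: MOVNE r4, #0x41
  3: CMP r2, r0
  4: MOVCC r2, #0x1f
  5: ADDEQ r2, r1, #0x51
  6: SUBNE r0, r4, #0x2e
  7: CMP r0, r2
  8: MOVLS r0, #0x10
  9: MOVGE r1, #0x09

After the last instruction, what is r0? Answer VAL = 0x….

0: ✓ CMP  NZCV=0000
1: · ADDLT
2: ✓ MOVNE  r4←0x41
3: ✓ CMP  NZCV=0011
4: · MOVCC
5: · ADDEQ
6: ✓ SUBNE  r0←0x13
7: ✓ CMP  NZCV=0000
8: ✓ MOVLS  r0←0x10
9: ✓ MOVGE  r1←0x09

VAL = 0x10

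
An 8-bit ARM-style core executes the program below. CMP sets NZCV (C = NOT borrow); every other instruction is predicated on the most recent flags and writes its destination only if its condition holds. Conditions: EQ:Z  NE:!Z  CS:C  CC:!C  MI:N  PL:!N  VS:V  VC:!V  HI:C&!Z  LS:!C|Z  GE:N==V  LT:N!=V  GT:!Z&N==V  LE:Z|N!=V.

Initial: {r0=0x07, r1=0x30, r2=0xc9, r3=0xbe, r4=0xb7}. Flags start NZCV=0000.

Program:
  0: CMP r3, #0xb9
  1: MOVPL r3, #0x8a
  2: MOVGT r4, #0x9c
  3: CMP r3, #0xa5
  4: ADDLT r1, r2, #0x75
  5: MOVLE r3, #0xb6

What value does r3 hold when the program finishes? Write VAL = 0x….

VAL = 0xb6

[0] flags=0010 → (cmp)
[1] flags=0010 PL?T → r3=0x8a
[2] flags=0010 GT?T → r4=0x9c
[3] flags=1000 → (cmp)
[4] flags=1000 LT?T → r1=0x3e
[5] flags=1000 LE?T → r3=0xb6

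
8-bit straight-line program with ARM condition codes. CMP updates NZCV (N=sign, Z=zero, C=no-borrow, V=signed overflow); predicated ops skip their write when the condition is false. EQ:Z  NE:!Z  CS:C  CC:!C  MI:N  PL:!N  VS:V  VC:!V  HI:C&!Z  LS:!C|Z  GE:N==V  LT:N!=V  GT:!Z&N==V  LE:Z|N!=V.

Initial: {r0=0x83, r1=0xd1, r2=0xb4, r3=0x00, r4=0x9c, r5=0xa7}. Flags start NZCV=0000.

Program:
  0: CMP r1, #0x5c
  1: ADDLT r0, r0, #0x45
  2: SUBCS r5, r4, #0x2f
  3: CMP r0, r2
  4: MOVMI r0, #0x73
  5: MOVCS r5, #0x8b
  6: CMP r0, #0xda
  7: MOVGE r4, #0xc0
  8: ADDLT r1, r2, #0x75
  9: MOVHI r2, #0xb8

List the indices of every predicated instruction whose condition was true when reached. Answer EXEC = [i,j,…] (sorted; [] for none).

EXEC = [1,2,5,8]

0: ✓ CMP  NZCV=0011
1: ✓ ADDLT  r0←0xc8
2: ✓ SUBCS  r5←0x6d
3: ✓ CMP  NZCV=0010
4: · MOVMI
5: ✓ MOVCS  r5←0x8b
6: ✓ CMP  NZCV=1000
7: · MOVGE
8: ✓ ADDLT  r1←0x29
9: · MOVHI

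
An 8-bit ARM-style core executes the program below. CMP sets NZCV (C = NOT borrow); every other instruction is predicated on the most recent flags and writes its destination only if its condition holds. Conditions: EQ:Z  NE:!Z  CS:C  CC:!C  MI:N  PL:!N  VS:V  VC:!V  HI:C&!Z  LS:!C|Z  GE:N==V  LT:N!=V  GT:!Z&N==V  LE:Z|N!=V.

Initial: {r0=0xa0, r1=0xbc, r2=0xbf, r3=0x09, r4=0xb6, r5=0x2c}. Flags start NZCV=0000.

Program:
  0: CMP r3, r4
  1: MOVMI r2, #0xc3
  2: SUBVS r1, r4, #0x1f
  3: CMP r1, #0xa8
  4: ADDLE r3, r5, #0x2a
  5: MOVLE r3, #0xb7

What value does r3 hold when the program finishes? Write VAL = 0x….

VAL = 0x09

0: ✓ CMP  NZCV=0000
1: · MOVMI
2: · SUBVS
3: ✓ CMP  NZCV=0010
4: · ADDLE
5: · MOVLE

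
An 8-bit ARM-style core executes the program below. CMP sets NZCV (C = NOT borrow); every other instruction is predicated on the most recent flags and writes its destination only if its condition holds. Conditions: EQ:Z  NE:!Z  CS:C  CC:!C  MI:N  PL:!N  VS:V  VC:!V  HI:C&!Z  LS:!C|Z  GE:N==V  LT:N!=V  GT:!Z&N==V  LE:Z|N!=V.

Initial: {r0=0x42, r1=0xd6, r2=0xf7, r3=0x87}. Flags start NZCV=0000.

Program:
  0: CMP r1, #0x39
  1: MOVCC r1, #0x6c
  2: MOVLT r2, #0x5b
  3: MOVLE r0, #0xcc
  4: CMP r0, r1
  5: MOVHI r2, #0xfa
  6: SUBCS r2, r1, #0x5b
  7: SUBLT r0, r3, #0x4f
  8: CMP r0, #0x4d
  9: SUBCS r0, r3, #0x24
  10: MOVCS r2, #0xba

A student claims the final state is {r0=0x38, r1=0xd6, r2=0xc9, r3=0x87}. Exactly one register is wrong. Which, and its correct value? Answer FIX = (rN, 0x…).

FIX = (r2, 0x5b)

[0] flags=1010 → (cmp)
[1] flags=1010 CC?F → skip
[2] flags=1010 LT?T → r2=0x5b
[3] flags=1010 LE?T → r0=0xcc
[4] flags=1000 → (cmp)
[5] flags=1000 HI?F → skip
[6] flags=1000 CS?F → skip
[7] flags=1000 LT?T → r0=0x38
[8] flags=1000 → (cmp)
[9] flags=1000 CS?F → skip
[10] flags=1000 CS?F → skip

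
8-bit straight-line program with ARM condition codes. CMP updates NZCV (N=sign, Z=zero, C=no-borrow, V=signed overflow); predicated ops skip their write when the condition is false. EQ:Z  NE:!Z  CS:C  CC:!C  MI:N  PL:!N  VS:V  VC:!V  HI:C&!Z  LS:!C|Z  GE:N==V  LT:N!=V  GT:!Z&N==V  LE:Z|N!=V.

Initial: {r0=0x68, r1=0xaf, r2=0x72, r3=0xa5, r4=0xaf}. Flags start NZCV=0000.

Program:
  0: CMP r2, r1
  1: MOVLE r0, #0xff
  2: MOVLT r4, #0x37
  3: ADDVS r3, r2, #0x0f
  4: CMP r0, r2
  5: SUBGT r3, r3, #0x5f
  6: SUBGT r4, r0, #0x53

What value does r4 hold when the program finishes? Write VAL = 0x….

VAL = 0xaf

0: ✓ CMP  NZCV=1001
1: · MOVLE
2: · MOVLT
3: ✓ ADDVS  r3←0x81
4: ✓ CMP  NZCV=1000
5: · SUBGT
6: · SUBGT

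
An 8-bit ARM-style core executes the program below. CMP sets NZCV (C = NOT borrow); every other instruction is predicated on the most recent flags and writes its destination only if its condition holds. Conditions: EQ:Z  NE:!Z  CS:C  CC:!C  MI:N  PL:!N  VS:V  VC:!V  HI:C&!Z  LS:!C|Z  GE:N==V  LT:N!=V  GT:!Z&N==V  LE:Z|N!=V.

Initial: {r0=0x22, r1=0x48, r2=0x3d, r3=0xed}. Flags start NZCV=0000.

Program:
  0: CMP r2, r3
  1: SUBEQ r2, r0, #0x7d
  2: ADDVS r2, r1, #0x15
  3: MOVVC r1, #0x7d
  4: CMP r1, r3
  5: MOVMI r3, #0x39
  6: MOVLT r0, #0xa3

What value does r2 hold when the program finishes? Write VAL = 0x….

VAL = 0x3d

0: ✓ CMP  NZCV=0000
1: · SUBEQ
2: · ADDVS
3: ✓ MOVVC  r1←0x7d
4: ✓ CMP  NZCV=1001
5: ✓ MOVMI  r3←0x39
6: · MOVLT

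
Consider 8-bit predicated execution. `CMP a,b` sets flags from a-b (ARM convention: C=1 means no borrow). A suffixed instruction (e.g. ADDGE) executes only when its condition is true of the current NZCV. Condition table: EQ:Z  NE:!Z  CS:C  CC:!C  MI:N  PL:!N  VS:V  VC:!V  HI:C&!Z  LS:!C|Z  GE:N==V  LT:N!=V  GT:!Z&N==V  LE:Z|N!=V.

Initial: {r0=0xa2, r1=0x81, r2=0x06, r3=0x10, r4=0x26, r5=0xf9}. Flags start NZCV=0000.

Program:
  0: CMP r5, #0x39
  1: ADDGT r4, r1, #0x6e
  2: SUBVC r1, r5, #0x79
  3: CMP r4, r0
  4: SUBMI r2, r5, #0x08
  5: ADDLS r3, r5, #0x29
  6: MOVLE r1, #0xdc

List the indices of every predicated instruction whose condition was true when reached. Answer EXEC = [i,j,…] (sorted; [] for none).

0: ✓ CMP  NZCV=1010
1: · ADDGT
2: ✓ SUBVC  r1←0x80
3: ✓ CMP  NZCV=1001
4: ✓ SUBMI  r2←0xf1
5: ✓ ADDLS  r3←0x22
6: · MOVLE

EXEC = [2,4,5]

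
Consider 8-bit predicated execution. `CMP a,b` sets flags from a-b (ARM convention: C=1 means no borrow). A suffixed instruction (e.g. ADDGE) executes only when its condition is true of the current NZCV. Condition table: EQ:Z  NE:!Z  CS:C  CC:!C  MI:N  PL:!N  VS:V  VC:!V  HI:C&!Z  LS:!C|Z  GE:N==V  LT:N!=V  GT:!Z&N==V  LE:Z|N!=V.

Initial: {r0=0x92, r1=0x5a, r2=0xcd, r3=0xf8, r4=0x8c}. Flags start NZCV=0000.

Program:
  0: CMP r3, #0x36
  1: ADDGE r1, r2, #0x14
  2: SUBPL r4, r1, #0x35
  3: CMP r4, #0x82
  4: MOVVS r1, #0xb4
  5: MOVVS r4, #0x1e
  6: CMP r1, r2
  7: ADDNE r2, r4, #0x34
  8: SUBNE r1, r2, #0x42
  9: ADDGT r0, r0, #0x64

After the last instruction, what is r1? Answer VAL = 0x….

VAL = 0x7e

0: ✓ CMP  NZCV=1010
1: · ADDGE
2: · SUBPL
3: ✓ CMP  NZCV=0010
4: · MOVVS
5: · MOVVS
6: ✓ CMP  NZCV=1001
7: ✓ ADDNE  r2←0xc0
8: ✓ SUBNE  r1←0x7e
9: ✓ ADDGT  r0←0xf6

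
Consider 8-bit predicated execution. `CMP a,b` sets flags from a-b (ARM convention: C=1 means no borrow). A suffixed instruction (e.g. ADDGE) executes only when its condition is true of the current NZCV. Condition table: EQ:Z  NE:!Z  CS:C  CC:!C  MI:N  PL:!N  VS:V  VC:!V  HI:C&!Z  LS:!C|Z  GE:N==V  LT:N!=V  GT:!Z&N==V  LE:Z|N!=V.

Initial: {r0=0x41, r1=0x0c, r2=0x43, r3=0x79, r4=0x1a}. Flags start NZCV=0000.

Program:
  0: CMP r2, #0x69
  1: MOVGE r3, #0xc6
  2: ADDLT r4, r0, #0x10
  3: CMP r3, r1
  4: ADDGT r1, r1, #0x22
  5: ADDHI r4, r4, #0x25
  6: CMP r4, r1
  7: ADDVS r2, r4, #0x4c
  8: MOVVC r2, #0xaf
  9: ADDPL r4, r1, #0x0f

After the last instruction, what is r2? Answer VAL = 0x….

VAL = 0xaf

[0] flags=1000 → (cmp)
[1] flags=1000 GE?F → skip
[2] flags=1000 LT?T → r4=0x51
[3] flags=0010 → (cmp)
[4] flags=0010 GT?T → r1=0x2e
[5] flags=0010 HI?T → r4=0x76
[6] flags=0010 → (cmp)
[7] flags=0010 VS?F → skip
[8] flags=0010 VC?T → r2=0xaf
[9] flags=0010 PL?T → r4=0x3d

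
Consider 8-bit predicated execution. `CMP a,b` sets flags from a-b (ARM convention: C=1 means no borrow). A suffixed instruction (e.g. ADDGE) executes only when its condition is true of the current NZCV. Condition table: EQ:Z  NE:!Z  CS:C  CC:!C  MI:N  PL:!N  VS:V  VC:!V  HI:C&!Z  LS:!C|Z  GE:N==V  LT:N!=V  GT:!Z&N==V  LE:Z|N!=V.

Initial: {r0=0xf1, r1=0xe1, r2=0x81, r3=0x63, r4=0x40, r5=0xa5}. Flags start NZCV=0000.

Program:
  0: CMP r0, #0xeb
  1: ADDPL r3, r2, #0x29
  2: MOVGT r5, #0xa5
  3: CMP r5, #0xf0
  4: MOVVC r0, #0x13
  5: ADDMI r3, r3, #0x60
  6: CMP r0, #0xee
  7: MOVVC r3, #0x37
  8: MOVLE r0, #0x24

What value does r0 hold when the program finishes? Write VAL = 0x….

VAL = 0x13

0: ✓ CMP  NZCV=0010
1: ✓ ADDPL  r3←0xaa
2: ✓ MOVGT  r5←0xa5
3: ✓ CMP  NZCV=1000
4: ✓ MOVVC  r0←0x13
5: ✓ ADDMI  r3←0x0a
6: ✓ CMP  NZCV=0000
7: ✓ MOVVC  r3←0x37
8: · MOVLE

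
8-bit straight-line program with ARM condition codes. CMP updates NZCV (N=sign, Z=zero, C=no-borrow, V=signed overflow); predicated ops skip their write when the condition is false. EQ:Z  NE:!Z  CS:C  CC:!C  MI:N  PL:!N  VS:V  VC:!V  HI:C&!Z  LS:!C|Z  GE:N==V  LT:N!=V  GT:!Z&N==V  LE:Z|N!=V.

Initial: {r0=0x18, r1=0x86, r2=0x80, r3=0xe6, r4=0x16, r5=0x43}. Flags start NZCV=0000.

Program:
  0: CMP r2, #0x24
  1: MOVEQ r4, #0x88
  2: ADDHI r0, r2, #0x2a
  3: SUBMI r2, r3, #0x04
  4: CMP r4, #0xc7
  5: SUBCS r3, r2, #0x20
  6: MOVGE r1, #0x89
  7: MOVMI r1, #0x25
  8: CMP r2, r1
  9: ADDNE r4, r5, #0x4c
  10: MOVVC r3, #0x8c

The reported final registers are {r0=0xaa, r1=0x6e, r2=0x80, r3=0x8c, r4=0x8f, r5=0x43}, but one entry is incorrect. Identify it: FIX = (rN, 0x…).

FIX = (r1, 0x89)

[0] flags=0011 → (cmp)
[1] flags=0011 EQ?F → skip
[2] flags=0011 HI?T → r0=0xaa
[3] flags=0011 MI?F → skip
[4] flags=0000 → (cmp)
[5] flags=0000 CS?F → skip
[6] flags=0000 GE?T → r1=0x89
[7] flags=0000 MI?F → skip
[8] flags=1000 → (cmp)
[9] flags=1000 NE?T → r4=0x8f
[10] flags=1000 VC?T → r3=0x8c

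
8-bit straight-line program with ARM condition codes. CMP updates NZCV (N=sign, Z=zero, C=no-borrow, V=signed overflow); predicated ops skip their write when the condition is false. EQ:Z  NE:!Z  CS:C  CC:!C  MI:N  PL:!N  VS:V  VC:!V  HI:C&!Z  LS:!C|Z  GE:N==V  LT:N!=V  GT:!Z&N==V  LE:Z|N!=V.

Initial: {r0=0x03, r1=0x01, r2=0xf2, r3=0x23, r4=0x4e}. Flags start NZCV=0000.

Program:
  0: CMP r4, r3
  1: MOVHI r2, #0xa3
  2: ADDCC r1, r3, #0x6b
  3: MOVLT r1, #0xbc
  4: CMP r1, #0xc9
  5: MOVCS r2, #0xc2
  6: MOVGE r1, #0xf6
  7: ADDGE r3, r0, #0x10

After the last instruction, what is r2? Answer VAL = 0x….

VAL = 0xa3

[0] flags=0010 → (cmp)
[1] flags=0010 HI?T → r2=0xa3
[2] flags=0010 CC?F → skip
[3] flags=0010 LT?F → skip
[4] flags=0000 → (cmp)
[5] flags=0000 CS?F → skip
[6] flags=0000 GE?T → r1=0xf6
[7] flags=0000 GE?T → r3=0x13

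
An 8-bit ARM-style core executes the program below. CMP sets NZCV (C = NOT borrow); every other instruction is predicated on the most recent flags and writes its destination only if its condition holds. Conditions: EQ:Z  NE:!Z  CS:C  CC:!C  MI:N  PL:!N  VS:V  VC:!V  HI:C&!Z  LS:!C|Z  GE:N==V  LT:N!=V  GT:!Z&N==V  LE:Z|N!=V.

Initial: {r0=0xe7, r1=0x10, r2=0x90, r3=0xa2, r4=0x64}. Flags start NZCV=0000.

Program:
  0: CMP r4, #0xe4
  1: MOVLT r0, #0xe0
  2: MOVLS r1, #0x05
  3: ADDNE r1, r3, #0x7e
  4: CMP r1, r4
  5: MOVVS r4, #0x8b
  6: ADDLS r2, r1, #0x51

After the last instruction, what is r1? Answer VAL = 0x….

0: ✓ CMP  NZCV=1001
1: · MOVLT
2: ✓ MOVLS  r1←0x05
3: ✓ ADDNE  r1←0x20
4: ✓ CMP  NZCV=1000
5: · MOVVS
6: ✓ ADDLS  r2←0x71

VAL = 0x20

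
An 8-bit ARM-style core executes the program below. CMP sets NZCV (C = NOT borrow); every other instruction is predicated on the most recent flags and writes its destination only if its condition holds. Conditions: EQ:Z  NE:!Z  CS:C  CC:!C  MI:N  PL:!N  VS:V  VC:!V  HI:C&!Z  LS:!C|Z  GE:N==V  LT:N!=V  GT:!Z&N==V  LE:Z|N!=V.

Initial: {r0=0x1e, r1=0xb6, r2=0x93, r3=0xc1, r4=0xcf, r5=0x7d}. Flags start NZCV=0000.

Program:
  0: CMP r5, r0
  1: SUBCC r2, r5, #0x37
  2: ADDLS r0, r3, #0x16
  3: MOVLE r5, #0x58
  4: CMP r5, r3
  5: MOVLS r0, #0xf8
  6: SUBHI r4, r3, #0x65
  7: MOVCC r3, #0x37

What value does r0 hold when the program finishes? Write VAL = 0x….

VAL = 0xf8

[0] flags=0010 → (cmp)
[1] flags=0010 CC?F → skip
[2] flags=0010 LS?F → skip
[3] flags=0010 LE?F → skip
[4] flags=1001 → (cmp)
[5] flags=1001 LS?T → r0=0xf8
[6] flags=1001 HI?F → skip
[7] flags=1001 CC?T → r3=0x37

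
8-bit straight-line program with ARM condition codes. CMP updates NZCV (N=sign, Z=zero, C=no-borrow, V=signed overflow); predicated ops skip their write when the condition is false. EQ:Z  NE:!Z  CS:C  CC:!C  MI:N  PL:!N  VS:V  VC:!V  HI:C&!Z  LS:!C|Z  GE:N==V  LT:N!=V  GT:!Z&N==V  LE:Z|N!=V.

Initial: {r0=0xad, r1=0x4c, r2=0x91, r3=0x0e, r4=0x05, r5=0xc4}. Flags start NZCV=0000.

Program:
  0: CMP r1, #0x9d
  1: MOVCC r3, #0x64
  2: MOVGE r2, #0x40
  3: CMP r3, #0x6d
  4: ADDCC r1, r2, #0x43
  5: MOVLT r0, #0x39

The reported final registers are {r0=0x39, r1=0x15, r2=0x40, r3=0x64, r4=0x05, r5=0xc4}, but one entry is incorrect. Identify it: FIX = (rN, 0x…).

[0] flags=1001 → (cmp)
[1] flags=1001 CC?T → r3=0x64
[2] flags=1001 GE?T → r2=0x40
[3] flags=1000 → (cmp)
[4] flags=1000 CC?T → r1=0x83
[5] flags=1000 LT?T → r0=0x39

FIX = (r1, 0x83)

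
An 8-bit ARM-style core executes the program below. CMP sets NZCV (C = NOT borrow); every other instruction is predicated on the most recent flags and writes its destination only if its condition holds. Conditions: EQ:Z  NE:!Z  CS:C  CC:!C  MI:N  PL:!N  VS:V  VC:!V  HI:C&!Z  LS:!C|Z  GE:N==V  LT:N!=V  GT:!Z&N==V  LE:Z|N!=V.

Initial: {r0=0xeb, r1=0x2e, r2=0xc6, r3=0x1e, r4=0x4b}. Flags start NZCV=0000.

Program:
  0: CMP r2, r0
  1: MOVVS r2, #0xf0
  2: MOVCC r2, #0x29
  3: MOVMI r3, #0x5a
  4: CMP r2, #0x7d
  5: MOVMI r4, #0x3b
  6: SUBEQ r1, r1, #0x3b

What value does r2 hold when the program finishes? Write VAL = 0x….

VAL = 0x29

[0] flags=1000 → (cmp)
[1] flags=1000 VS?F → skip
[2] flags=1000 CC?T → r2=0x29
[3] flags=1000 MI?T → r3=0x5a
[4] flags=1000 → (cmp)
[5] flags=1000 MI?T → r4=0x3b
[6] flags=1000 EQ?F → skip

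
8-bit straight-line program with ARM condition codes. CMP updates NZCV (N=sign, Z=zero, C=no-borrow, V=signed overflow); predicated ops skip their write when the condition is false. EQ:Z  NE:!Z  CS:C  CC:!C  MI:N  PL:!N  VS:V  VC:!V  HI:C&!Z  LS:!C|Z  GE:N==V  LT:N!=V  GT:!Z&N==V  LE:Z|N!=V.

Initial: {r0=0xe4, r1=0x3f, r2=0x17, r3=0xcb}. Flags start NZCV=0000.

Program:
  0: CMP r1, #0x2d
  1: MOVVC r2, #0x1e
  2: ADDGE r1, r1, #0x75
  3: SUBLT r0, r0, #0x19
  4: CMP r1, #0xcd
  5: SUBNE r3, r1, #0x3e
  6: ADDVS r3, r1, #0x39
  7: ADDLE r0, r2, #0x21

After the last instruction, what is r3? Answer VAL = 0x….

[0] flags=0010 → (cmp)
[1] flags=0010 VC?T → r2=0x1e
[2] flags=0010 GE?T → r1=0xb4
[3] flags=0010 LT?F → skip
[4] flags=1000 → (cmp)
[5] flags=1000 NE?T → r3=0x76
[6] flags=1000 VS?F → skip
[7] flags=1000 LE?T → r0=0x3f

VAL = 0x76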